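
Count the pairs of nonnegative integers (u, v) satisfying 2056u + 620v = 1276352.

gcd(2056, 620):
  2056 = 3*620 + 196
  620 = 3*196 + 32
  196 = 6*32 + 4
  32 = 8*4
so gcd(2056, 620) = 4.
Back-substitute for Bézout coefficients:
  4 = 196 - 6*32
  ... = 2056*(19) + 620*(-63)
Scale by 319088: one solution is (6062672, -20102544). Reduce u mod 155: (2, 2052).
General: u = 2 + 155t, v = 2052 - 514t.
u ≥ 0 ⇒ t ≥ 0; v ≥ 0 ⇒ t ≤ 3. So t ∈ [0, 3]: 4 solutions.

4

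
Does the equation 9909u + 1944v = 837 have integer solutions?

yes

gcd(9909, 1944) = 27.
27 divides 837, so integer solutions exist.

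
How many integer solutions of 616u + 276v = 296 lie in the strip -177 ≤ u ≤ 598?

11

gcd(616, 276):
  616 = 2×276 + 64
  276 = 4×64 + 20
  64 = 3×20 + 4
  20 = 5×4
so gcd(616, 276) = 4.
Back-substitute for Bézout coefficients:
  4 = 64 - 3×20
  ... = 616×(13) + 276×(-29)
Scale by 74: particular solution (962, -2146); reduce u mod 69: (65, -144).
General solution: u = 65 + 69t, v = -144 - 154t for integer t.
-177 ≤ 65 + 69t ≤ 598 gives t ∈ [-3, 7], which is 11 values.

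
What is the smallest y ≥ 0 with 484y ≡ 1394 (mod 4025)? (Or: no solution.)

1716

gcd(4025, 484) = 1.
1 divides 1394, so solutions exist.
By Bézout, 484*(1289) + 4025*(-155) = 1.
So 484*(1289) ≡ 1 (mod 4025); multiply by 1394: y ≡ 1796866 (mod 4025).
Smallest nonnegative: y = 1796866 mod 4025 = 1716.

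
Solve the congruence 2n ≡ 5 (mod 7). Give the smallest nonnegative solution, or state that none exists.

gcd(7, 2) = 1  (7 = 3×2 + 1, 2 = 2×1).
1 divides 5, so solutions exist.
Back-substituting, 2×(-3) + 7×(1) = 1.
So 2×(-3) ≡ 1 (mod 7); multiply by 5: n ≡ -15 (mod 7).
Smallest nonnegative: n = -15 mod 7 = 6.

6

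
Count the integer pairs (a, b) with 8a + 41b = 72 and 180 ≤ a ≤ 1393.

29

gcd(41, 8) = 1.
By Bézout, 8·(-5) + 41·(1) = 1.
Particular solution: (9, 0).
General solution: a = 9 + 41t, b = 0 - 8t for integer t.
180 ≤ 9 + 41t ≤ 1393 gives t ∈ [5, 33], which is 29 values.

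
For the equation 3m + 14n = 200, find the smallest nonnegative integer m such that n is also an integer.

gcd(14, 3) = 1.
1 divides 200, so solutions exist.
By Bézout, 3×(5) + 14×(-1) = 1.
Scale by 200/1 = 200: (m₀, n₀) = (1000, -200).
General solution: m = 1000 + 14t, n = -200 - 3t for integer t.
m ≥ 0: smallest is 1000 mod 14 = 6 (at t = -71), with n = 13.

6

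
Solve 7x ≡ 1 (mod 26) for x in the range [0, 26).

gcd(26, 7):
  26 = 3*7 + 5
  7 = 1*5 + 2
  5 = 2*2 + 1
  2 = 2*1
so gcd(26, 7) = 1.
Back-substitute for Bézout coefficients:
  1 = 5 - 2*2
  ... = 7*(-11) + 26*(3)
So 7*-11 ≡ 1 (mod 26), and -11 mod 26 = 15.

15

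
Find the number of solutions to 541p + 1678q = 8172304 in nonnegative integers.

gcd(1678, 541):
  1678 = 3*541 + 55
  541 = 9*55 + 46
  55 = 1*46 + 9
  46 = 5*9 + 1
  9 = 9*1
so gcd(1678, 541) = 1.
Back-substitute for Bézout coefficients:
  1 = 46 - 5*9
  ... = 541*(183) + 1678*(-59)
Scale by 8172304: one solution is (1495531632, -482165936). Reduce p mod 1678: (708, 4642).
General: p = 708 + 1678t, q = 4642 - 541t.
p ≥ 0 ⇒ t ≥ 0; q ≥ 0 ⇒ t ≤ 8. So t ∈ [0, 8]: 9 solutions.

9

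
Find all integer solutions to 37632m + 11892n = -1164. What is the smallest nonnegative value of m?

gcd(37632, 11892) = 12  (37632 = 3*11892 + 1956, 11892 = 6*1956 + 156, 1956 = 12*156 + 84, 156 = 1*84 + 72, 84 = 1*72 + 12, 72 = 6*12).
12 divides -1164, so solutions exist.
Back-substituting, 37632*(152) + 11892*(-481) = 12.
Scale by -1164/12 = -97: (m₀, n₀) = (-14744, 46657).
General solution: m = -14744 + 991t, n = 46657 - 3136t for integer t.
m ≥ 0: smallest is -14744 mod 991 = 121 (at t = 15), with n = -383.

121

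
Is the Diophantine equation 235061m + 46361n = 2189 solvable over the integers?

no

gcd(235061, 46361):
  235061 = 5·46361 + 3256
  46361 = 14·3256 + 777
  3256 = 4·777 + 148
  777 = 5·148 + 37
  148 = 4·37
so gcd(235061, 46361) = 37.
37 does not divide 2189 (remainder 6), so no integer solutions.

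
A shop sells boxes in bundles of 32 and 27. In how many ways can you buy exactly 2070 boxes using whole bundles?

3

Need nonnegative integers with 32j + 27k = 2070.
gcd(32, 27) = 1, and 32·(11) + 27·(-13) = 1.
So (j₀, k₀) = (22770, -26910); general j = 22770 + 27t, k = -26910 - 32t.
j ≥ 0 ⇒ t ≥ -843; k ≥ 0 ⇒ t ≤ -841. That's 3 values of t.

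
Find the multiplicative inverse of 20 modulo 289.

gcd(289, 20):
  289 = 14·20 + 9
  20 = 2·9 + 2
  9 = 4·2 + 1
  2 = 2·1
so gcd(289, 20) = 1.
Back-substitute for Bézout coefficients:
  1 = 9 - 4·2
  ... = 20·(-130) + 289·(9)
So 20·-130 ≡ 1 (mod 289), and -130 mod 289 = 159.

159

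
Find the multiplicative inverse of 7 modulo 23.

gcd(23, 7) = 1.
By Bézout, 7·(10) + 23·(-3) = 1.
So 7·10 ≡ 1 (mod 23), and 10 mod 23 = 10.

10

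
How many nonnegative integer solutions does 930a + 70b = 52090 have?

gcd(930, 70) = 10  (930 = 13×70 + 20, 70 = 3×20 + 10, 20 = 2×10).
Back-substituting, 930×(-3) + 70×(40) = 10.
Scale by 5209: one solution is (-15627, 208360). Reduce a mod 7: (4, 691).
General: a = 4 + 7t, b = 691 - 93t.
a ≥ 0 ⇒ t ≥ 0; b ≥ 0 ⇒ t ≤ 7. So t ∈ [0, 7]: 8 solutions.

8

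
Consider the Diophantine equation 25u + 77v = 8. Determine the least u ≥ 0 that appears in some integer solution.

65

gcd(77, 25) = 1  (77 = 3×25 + 2, 25 = 12×2 + 1, 2 = 2×1).
1 divides 8, so solutions exist.
Back-substituting, 25×(37) + 77×(-12) = 1.
Scale by 8/1 = 8: (u₀, v₀) = (296, -96).
General solution: u = 296 + 77t, v = -96 - 25t for integer t.
u ≥ 0: smallest is 296 mod 77 = 65 (at t = -3), with v = -21.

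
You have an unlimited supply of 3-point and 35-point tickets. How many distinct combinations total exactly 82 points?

Need nonnegative integers with 3j + 35k = 82.
gcd(3, 35) = 1, and 3·(12) + 35·(-1) = 1.
So (j₀, k₀) = (984, -82); general j = 984 + 35t, k = -82 - 3t.
j ≥ 0 ⇒ t ≥ -28; k ≥ 0 ⇒ t ≤ -28. That's 1 value of t.

1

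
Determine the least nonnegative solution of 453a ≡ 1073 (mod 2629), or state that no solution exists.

1697

gcd(2629, 453):
  2629 = 5×453 + 364
  453 = 1×364 + 89
  364 = 4×89 + 8
  89 = 11×8 + 1
  8 = 8×1
so gcd(2629, 453) = 1.
1 divides 1073, so solutions exist.
Back-substitute for Bézout coefficients:
  1 = 89 - 11×8
  ... = 453×(325) + 2629×(-56)
So 453×(325) ≡ 1 (mod 2629); multiply by 1073: a ≡ 348725 (mod 2629).
Smallest nonnegative: a = 348725 mod 2629 = 1697.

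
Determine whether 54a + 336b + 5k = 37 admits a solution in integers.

yes

gcd(336, 54) = 6  (336 = 6×54 + 12, 54 = 4×12 + 6, 12 = 2×6).
gcd(6, 5) = 1.
1 divides 37, so integer solutions exist.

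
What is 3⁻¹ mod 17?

gcd(17, 3) = 1  (17 = 5×3 + 2, 3 = 1×2 + 1, 2 = 2×1).
Back-substituting, 3×(6) + 17×(-1) = 1.
So 3×6 ≡ 1 (mod 17), and 6 mod 17 = 6.

6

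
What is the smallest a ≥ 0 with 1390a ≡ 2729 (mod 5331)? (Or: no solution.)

gcd(5331, 1390) = 1  (5331 = 3·1390 + 1161, 1390 = 1·1161 + 229, 1161 = 5·229 + 16, 229 = 14·16 + 5, 16 = 3·5 + 1, 5 = 5·1).
1 divides 2729, so solutions exist.
Back-substituting, 1390·(-1001) + 5331·(261) = 1.
So 1390·(-1001) ≡ 1 (mod 5331); multiply by 2729: a ≡ -2731729 (mod 5331).
Smallest nonnegative: a = -2731729 mod 5331 = 3074.

3074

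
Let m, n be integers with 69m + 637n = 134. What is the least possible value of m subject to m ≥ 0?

gcd(637, 69):
  637 = 9*69 + 16
  69 = 4*16 + 5
  16 = 3*5 + 1
  5 = 5*1
so gcd(637, 69) = 1.
1 divides 134, so solutions exist.
Back-substitute for Bézout coefficients:
  1 = 16 - 3*5
  ... = 69*(-120) + 637*(13)
Scale by 134/1 = 134: (m₀, n₀) = (-16080, 1742).
General solution: m = -16080 + 637t, n = 1742 - 69t for integer t.
m ≥ 0: smallest is -16080 mod 637 = 482 (at t = 26), with n = -52.

482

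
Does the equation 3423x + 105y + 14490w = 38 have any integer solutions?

no

gcd(3423, 105):
  3423 = 32*105 + 63
  105 = 1*63 + 42
  63 = 1*42 + 21
  42 = 2*21
so gcd(3423, 105) = 21.
gcd(21, 14490) = 21.
21 does not divide 38 (remainder 17), so no integer solutions.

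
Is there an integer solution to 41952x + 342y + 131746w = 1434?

gcd(41952, 342) = 114  (41952 = 122×342 + 228, 342 = 1×228 + 114, 228 = 2×114).
gcd(114, 131746) = 38.
38 does not divide 1434 (remainder 28), so no integer solutions.

no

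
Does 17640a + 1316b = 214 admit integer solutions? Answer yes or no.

gcd(17640, 1316) = 28  (17640 = 13·1316 + 532, 1316 = 2·532 + 252, 532 = 2·252 + 28, 252 = 9·28).
28 does not divide 214 (remainder 18), so no integer solutions.

no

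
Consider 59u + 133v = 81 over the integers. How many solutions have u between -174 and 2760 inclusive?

22

gcd(133, 59) = 1  (133 = 2·59 + 15, 59 = 3·15 + 14, 15 = 1·14 + 1, 14 = 14·1).
Back-substituting, 59·(-9) + 133·(4) = 1.
Scale by 81: particular solution (-729, 324); reduce u mod 133: (69, -30).
General solution: u = 69 + 133t, v = -30 - 59t for integer t.
-174 ≤ 69 + 133t ≤ 2760 gives t ∈ [-1, 20], which is 22 values.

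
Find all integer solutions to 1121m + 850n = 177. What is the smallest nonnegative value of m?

537

gcd(1121, 850) = 1.
1 divides 177, so solutions exist.
By Bézout, 1121*(-69) + 850*(91) = 1.
Scale by 177/1 = 177: (m₀, n₀) = (-12213, 16107).
General solution: m = -12213 + 850t, n = 16107 - 1121t for integer t.
m ≥ 0: smallest is -12213 mod 850 = 537 (at t = 15), with n = -708.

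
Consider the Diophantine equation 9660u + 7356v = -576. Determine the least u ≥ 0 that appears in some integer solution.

gcd(9660, 7356) = 12  (9660 = 1*7356 + 2304, 7356 = 3*2304 + 444, 2304 = 5*444 + 84, 444 = 5*84 + 24, 84 = 3*24 + 12, 24 = 2*12).
12 divides -576, so solutions exist.
Back-substituting, 9660*(265) + 7356*(-348) = 12.
Scale by -576/12 = -48: (u₀, v₀) = (-12720, 16704).
General solution: u = -12720 + 613t, v = 16704 - 805t for integer t.
u ≥ 0: smallest is -12720 mod 613 = 153 (at t = 21), with v = -201.

153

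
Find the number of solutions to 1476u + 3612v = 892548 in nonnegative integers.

gcd(3612, 1476) = 12  (3612 = 2*1476 + 660, 1476 = 2*660 + 156, 660 = 4*156 + 36, 156 = 4*36 + 12, 36 = 3*12).
Back-substituting, 1476*(93) + 3612*(-38) = 12.
Scale by 74379: one solution is (6917247, -2826402). Reduce u mod 301: (267, 138).
General: u = 267 + 301t, v = 138 - 123t.
u ≥ 0 ⇒ t ≥ 0; v ≥ 0 ⇒ t ≤ 1. So t ∈ [0, 1]: 2 solutions.

2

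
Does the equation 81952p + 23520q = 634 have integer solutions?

gcd(81952, 23520) = 32.
32 does not divide 634 (remainder 26), so no integer solutions.

no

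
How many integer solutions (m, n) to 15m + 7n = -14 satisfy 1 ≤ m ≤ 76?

10

gcd(15, 7):
  15 = 2·7 + 1
  7 = 7·1
so gcd(15, 7) = 1.
Back-substitute for Bézout coefficients:
  1 = 15 - 2·7
  ... = 15·(1) + 7·(-2)
Scale by -14: particular solution (-14, 28); reduce m mod 7: (0, -2).
General solution: m = 0 + 7t, n = -2 - 15t for integer t.
1 ≤ 0 + 7t ≤ 76 gives t ∈ [1, 10], which is 10 values.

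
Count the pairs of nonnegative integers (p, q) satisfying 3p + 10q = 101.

gcd(10, 3) = 1.
By Bézout, 3*(-3) + 10*(1) = 1.
One solution: (7, 8).
General: p = 7 + 10t, q = 8 - 3t.
p ≥ 0 ⇒ t ≥ 0; q ≥ 0 ⇒ t ≤ 2. So t ∈ [0, 2]: 3 solutions.

3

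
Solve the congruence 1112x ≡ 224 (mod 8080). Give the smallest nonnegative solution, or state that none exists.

22

gcd(8080, 1112) = 8  (8080 = 7×1112 + 296, 1112 = 3×296 + 224, 296 = 1×224 + 72, 224 = 3×72 + 8, 72 = 9×8).
8 divides 224, so solutions exist.
Back-substituting, 1112×(109) + 8080×(-15) = 8.
So 1112×(109) ≡ 8 (mod 8080); multiply by 28: x ≡ 3052 (mod 1010).
Smallest nonnegative: x = 3052 mod 1010 = 22.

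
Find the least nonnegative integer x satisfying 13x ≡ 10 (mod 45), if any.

gcd(45, 13) = 1.
1 divides 10, so solutions exist.
By Bézout, 13×(7) + 45×(-2) = 1.
So 13×(7) ≡ 1 (mod 45); multiply by 10: x ≡ 70 (mod 45).
Smallest nonnegative: x = 70 mod 45 = 25.

25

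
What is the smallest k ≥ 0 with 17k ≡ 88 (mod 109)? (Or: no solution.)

18

gcd(109, 17) = 1  (109 = 6*17 + 7, 17 = 2*7 + 3, 7 = 2*3 + 1, 3 = 3*1).
1 divides 88, so solutions exist.
Back-substituting, 17*(-32) + 109*(5) = 1.
So 17*(-32) ≡ 1 (mod 109); multiply by 88: k ≡ -2816 (mod 109).
Smallest nonnegative: k = -2816 mod 109 = 18.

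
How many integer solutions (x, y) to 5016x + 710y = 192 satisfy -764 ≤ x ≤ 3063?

10

gcd(5016, 710) = 2  (5016 = 7*710 + 46, 710 = 15*46 + 20, 46 = 2*20 + 6, 20 = 3*6 + 2, 6 = 3*2).
Back-substituting, 5016*(-108) + 710*(763) = 2.
Scale by 96: particular solution (-10368, 73248); reduce x mod 355: (282, -1992).
General solution: x = 282 + 355t, y = -1992 - 2508t for integer t.
-764 ≤ 282 + 355t ≤ 3063 gives t ∈ [-2, 7], which is 10 values.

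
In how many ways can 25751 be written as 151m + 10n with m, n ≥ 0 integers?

17

gcd(151, 10):
  151 = 15*10 + 1
  10 = 10*1
so gcd(151, 10) = 1.
Back-substitute for Bézout coefficients:
  1 = 151 - 15*10
  ... = 151*(1) + 10*(-15)
Scale by 25751: one solution is (25751, -386265). Reduce m mod 10: (1, 2560).
General: m = 1 + 10t, n = 2560 - 151t.
m ≥ 0 ⇒ t ≥ 0; n ≥ 0 ⇒ t ≤ 16. So t ∈ [0, 16]: 17 solutions.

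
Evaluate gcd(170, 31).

1

gcd(170, 31):
  170 = 5*31 + 15
  31 = 2*15 + 1
  15 = 15*1
so gcd(170, 31) = 1.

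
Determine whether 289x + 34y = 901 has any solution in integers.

gcd(289, 34) = 17.
17 divides 901, so integer solutions exist.

yes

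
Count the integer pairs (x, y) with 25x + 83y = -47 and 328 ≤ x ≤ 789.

gcd(83, 25) = 1  (83 = 3·25 + 8, 25 = 3·8 + 1, 8 = 8·1).
Back-substituting, 25·(10) + 83·(-3) = 1.
Scale by -47: particular solution (-470, 141); reduce x mod 83: (28, -9).
General solution: x = 28 + 83t, y = -9 - 25t for integer t.
328 ≤ 28 + 83t ≤ 789 gives t ∈ [4, 9], which is 6 values.

6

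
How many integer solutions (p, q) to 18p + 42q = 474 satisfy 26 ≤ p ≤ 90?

gcd(42, 18) = 6.
By Bézout, 18*(-2) + 42*(1) = 6.
Particular solution: (3, 10).
General solution: p = 3 + 7t, q = 10 - 3t for integer t.
26 ≤ 3 + 7t ≤ 90 gives t ∈ [4, 12], which is 9 values.

9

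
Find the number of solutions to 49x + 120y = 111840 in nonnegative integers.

20

gcd(120, 49) = 1  (120 = 2×49 + 22, 49 = 2×22 + 5, 22 = 4×5 + 2, 5 = 2×2 + 1, 2 = 2×1).
Back-substituting, 49×(49) + 120×(-20) = 1.
Scale by 111840: one solution is (5480160, -2236800). Reduce x mod 120: (0, 932).
General: x = 0 + 120t, y = 932 - 49t.
x ≥ 0 ⇒ t ≥ 0; y ≥ 0 ⇒ t ≤ 19. So t ∈ [0, 19]: 20 solutions.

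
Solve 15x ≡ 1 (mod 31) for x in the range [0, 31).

gcd(31, 15) = 1.
By Bézout, 15×(-2) + 31×(1) = 1.
So 15×-2 ≡ 1 (mod 31), and -2 mod 31 = 29.

29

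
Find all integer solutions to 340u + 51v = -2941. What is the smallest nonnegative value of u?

2

gcd(340, 51) = 17  (340 = 6·51 + 34, 51 = 1·34 + 17, 34 = 2·17).
17 divides -2941, so solutions exist.
Back-substituting, 340·(-1) + 51·(7) = 17.
Scale by -2941/17 = -173: (u₀, v₀) = (173, -1211).
General solution: u = 173 + 3t, v = -1211 - 20t for integer t.
u ≥ 0: smallest is 173 mod 3 = 2 (at t = -57), with v = -71.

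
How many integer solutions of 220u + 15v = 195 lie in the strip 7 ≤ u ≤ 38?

10

gcd(220, 15) = 5  (220 = 14*15 + 10, 15 = 1*10 + 5, 10 = 2*5).
Back-substituting, 220*(-1) + 15*(15) = 5.
Scale by 39: particular solution (-39, 585); reduce u mod 3: (0, 13).
General solution: u = 0 + 3t, v = 13 - 44t for integer t.
7 ≤ 0 + 3t ≤ 38 gives t ∈ [3, 12], which is 10 values.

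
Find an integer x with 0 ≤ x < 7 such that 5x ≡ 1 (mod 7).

gcd(7, 5) = 1.
By Bézout, 5×(3) + 7×(-2) = 1.
So 5×3 ≡ 1 (mod 7), and 3 mod 7 = 3.

3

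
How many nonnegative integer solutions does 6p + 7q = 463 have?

11

gcd(7, 6) = 1  (7 = 1·6 + 1, 6 = 6·1).
Back-substituting, 6·(-1) + 7·(1) = 1.
Scale by 463: one solution is (-463, 463). Reduce p mod 7: (6, 61).
General: p = 6 + 7t, q = 61 - 6t.
p ≥ 0 ⇒ t ≥ 0; q ≥ 0 ⇒ t ≤ 10. So t ∈ [0, 10]: 11 solutions.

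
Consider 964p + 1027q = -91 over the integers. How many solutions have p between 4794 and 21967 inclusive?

16

gcd(1027, 964) = 1.
By Bézout, 964×(163) + 1027×(-153) = 1.
Particular solution: (572, -537).
General solution: p = 572 + 1027t, q = -537 - 964t for integer t.
4794 ≤ 572 + 1027t ≤ 21967 gives t ∈ [5, 20], which is 16 values.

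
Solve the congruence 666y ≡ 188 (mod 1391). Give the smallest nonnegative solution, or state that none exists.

418

gcd(1391, 666):
  1391 = 2×666 + 59
  666 = 11×59 + 17
  59 = 3×17 + 8
  17 = 2×8 + 1
  8 = 8×1
so gcd(1391, 666) = 1.
1 divides 188, so solutions exist.
Back-substitute for Bézout coefficients:
  1 = 17 - 2×8
  ... = 666×(165) + 1391×(-79)
So 666×(165) ≡ 1 (mod 1391); multiply by 188: y ≡ 31020 (mod 1391).
Smallest nonnegative: y = 31020 mod 1391 = 418.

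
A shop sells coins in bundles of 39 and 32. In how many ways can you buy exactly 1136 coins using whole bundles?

Need nonnegative integers with 39j + 32k = 1136.
gcd(39, 32) = 1, and 39·(-9) + 32·(11) = 1.
So (j₀, k₀) = (-10224, 12496); general j = -10224 + 32t, k = 12496 - 39t.
j ≥ 0 ⇒ t ≥ 320; k ≥ 0 ⇒ t ≤ 320. That's 1 value of t.

1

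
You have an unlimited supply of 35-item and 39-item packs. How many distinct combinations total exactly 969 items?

1

Need nonnegative integers with 35j + 39k = 969.
gcd(35, 39) = 1, and 35·(-10) + 39·(9) = 1.
So (j₀, k₀) = (-9690, 8721); general j = -9690 + 39t, k = 8721 - 35t.
j ≥ 0 ⇒ t ≥ 249; k ≥ 0 ⇒ t ≤ 249. That's 1 value of t.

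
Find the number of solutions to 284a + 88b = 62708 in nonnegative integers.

gcd(284, 88):
  284 = 3×88 + 20
  88 = 4×20 + 8
  20 = 2×8 + 4
  8 = 2×4
so gcd(284, 88) = 4.
Back-substitute for Bézout coefficients:
  4 = 20 - 2×8
  ... = 284×(9) + 88×(-29)
Scale by 15677: one solution is (141093, -454633). Reduce a mod 22: (7, 690).
General: a = 7 + 22t, b = 690 - 71t.
a ≥ 0 ⇒ t ≥ 0; b ≥ 0 ⇒ t ≤ 9. So t ∈ [0, 9]: 10 solutions.

10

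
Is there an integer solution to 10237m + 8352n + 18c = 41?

yes

gcd(10237, 8352) = 29  (10237 = 1*8352 + 1885, 8352 = 4*1885 + 812, 1885 = 2*812 + 261, 812 = 3*261 + 29, 261 = 9*29).
gcd(29, 18) = 1.
1 divides 41, so integer solutions exist.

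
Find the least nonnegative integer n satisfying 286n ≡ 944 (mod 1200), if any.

104

gcd(1200, 286) = 2  (1200 = 4*286 + 56, 286 = 5*56 + 6, 56 = 9*6 + 2, 6 = 3*2).
2 divides 944, so solutions exist.
Back-substituting, 286*(-193) + 1200*(46) = 2.
So 286*(-193) ≡ 2 (mod 1200); multiply by 472: n ≡ -91096 (mod 600).
Smallest nonnegative: n = -91096 mod 600 = 104.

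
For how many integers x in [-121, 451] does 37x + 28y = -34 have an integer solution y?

gcd(37, 28) = 1.
By Bézout, 37×(-3) + 28×(4) = 1.
Particular solution: (18, -25).
General solution: x = 18 + 28t, y = -25 - 37t for integer t.
-121 ≤ 18 + 28t ≤ 451 gives t ∈ [-4, 15], which is 20 values.

20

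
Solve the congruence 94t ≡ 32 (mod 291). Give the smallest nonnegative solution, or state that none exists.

gcd(291, 94) = 1.
1 divides 32, so solutions exist.
By Bézout, 94×(-65) + 291×(21) = 1.
So 94×(-65) ≡ 1 (mod 291); multiply by 32: t ≡ -2080 (mod 291).
Smallest nonnegative: t = -2080 mod 291 = 248.

248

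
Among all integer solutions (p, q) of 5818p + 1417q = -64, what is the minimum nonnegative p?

1341

gcd(5818, 1417) = 1  (5818 = 4·1417 + 150, 1417 = 9·150 + 67, 150 = 2·67 + 16, 67 = 4·16 + 3, 16 = 5·3 + 1, 3 = 3·1).
1 divides -64, so solutions exist.
Back-substituting, 5818·(444) + 1417·(-1823) = 1.
Scale by -64/1 = -64: (p₀, q₀) = (-28416, 116672).
General solution: p = -28416 + 1417t, q = 116672 - 5818t for integer t.
p ≥ 0: smallest is -28416 mod 1417 = 1341 (at t = 21), with q = -5506.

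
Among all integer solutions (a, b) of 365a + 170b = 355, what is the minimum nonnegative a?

21

gcd(365, 170) = 5  (365 = 2·170 + 25, 170 = 6·25 + 20, 25 = 1·20 + 5, 20 = 4·5).
5 divides 355, so solutions exist.
Back-substituting, 365·(7) + 170·(-15) = 5.
Scale by 355/5 = 71: (a₀, b₀) = (497, -1065).
General solution: a = 497 + 34t, b = -1065 - 73t for integer t.
a ≥ 0: smallest is 497 mod 34 = 21 (at t = -14), with b = -43.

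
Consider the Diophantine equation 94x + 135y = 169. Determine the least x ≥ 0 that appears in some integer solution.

121

gcd(135, 94) = 1  (135 = 1*94 + 41, 94 = 2*41 + 12, 41 = 3*12 + 5, 12 = 2*5 + 2, 5 = 2*2 + 1, 2 = 2*1).
1 divides 169, so solutions exist.
Back-substituting, 94*(-56) + 135*(39) = 1.
Scale by 169/1 = 169: (x₀, y₀) = (-9464, 6591).
General solution: x = -9464 + 135t, y = 6591 - 94t for integer t.
x ≥ 0: smallest is -9464 mod 135 = 121 (at t = 71), with y = -83.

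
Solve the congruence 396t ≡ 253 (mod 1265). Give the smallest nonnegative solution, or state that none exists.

gcd(1265, 396):
  1265 = 3×396 + 77
  396 = 5×77 + 11
  77 = 7×11
so gcd(1265, 396) = 11.
11 divides 253, so solutions exist.
Back-substitute for Bézout coefficients:
  11 = 396 - 5×77
  ... = 396×(16) + 1265×(-5)
So 396×(16) ≡ 11 (mod 1265); multiply by 23: t ≡ 368 (mod 115).
Smallest nonnegative: t = 368 mod 115 = 23.

23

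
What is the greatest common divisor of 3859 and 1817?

1

gcd(3859, 1817):
  3859 = 2*1817 + 225
  1817 = 8*225 + 17
  225 = 13*17 + 4
  17 = 4*4 + 1
  4 = 4*1
so gcd(3859, 1817) = 1.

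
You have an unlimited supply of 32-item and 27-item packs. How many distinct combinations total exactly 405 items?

1

Need nonnegative integers with 32j + 27k = 405.
gcd(32, 27) = 1, and 32·(11) + 27·(-13) = 1.
So (j₀, k₀) = (4455, -5265); general j = 4455 + 27t, k = -5265 - 32t.
j ≥ 0 ⇒ t ≥ -165; k ≥ 0 ⇒ t ≤ -165. That's 1 value of t.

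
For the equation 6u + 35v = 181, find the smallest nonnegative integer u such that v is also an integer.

1

gcd(35, 6) = 1.
1 divides 181, so solutions exist.
By Bézout, 6*(6) + 35*(-1) = 1.
Scale by 181/1 = 181: (u₀, v₀) = (1086, -181).
General solution: u = 1086 + 35t, v = -181 - 6t for integer t.
u ≥ 0: smallest is 1086 mod 35 = 1 (at t = -31), with v = 5.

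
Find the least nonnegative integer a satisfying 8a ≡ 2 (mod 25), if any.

19

gcd(25, 8) = 1.
1 divides 2, so solutions exist.
By Bézout, 8*(-3) + 25*(1) = 1.
So 8*(-3) ≡ 1 (mod 25); multiply by 2: a ≡ -6 (mod 25).
Smallest nonnegative: a = -6 mod 25 = 19.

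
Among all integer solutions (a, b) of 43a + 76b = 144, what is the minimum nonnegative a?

gcd(76, 43) = 1.
1 divides 144, so solutions exist.
By Bézout, 43·(23) + 76·(-13) = 1.
Scale by 144/1 = 144: (a₀, b₀) = (3312, -1872).
General solution: a = 3312 + 76t, b = -1872 - 43t for integer t.
a ≥ 0: smallest is 3312 mod 76 = 44 (at t = -43), with b = -23.

44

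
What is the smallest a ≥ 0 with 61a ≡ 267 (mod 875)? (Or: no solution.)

822

gcd(875, 61):
  875 = 14×61 + 21
  61 = 2×21 + 19
  21 = 1×19 + 2
  19 = 9×2 + 1
  2 = 2×1
so gcd(875, 61) = 1.
1 divides 267, so solutions exist.
Back-substitute for Bézout coefficients:
  1 = 19 - 9×2
  ... = 61×(416) + 875×(-29)
So 61×(416) ≡ 1 (mod 875); multiply by 267: a ≡ 111072 (mod 875).
Smallest nonnegative: a = 111072 mod 875 = 822.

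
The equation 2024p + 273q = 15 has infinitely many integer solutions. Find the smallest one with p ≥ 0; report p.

gcd(2024, 273) = 1.
1 divides 15, so solutions exist.
By Bézout, 2024×(29) + 273×(-215) = 1.
Scale by 15/1 = 15: (p₀, q₀) = (435, -3225).
General solution: p = 435 + 273t, q = -3225 - 2024t for integer t.
p ≥ 0: smallest is 435 mod 273 = 162 (at t = -1), with q = -1201.

162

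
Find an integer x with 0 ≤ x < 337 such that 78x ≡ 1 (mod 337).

229

gcd(337, 78) = 1.
By Bézout, 78·(-108) + 337·(25) = 1.
So 78·-108 ≡ 1 (mod 337), and -108 mod 337 = 229.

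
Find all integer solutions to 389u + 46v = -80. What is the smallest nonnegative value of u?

gcd(389, 46):
  389 = 8·46 + 21
  46 = 2·21 + 4
  21 = 5·4 + 1
  4 = 4·1
so gcd(389, 46) = 1.
1 divides -80, so solutions exist.
Back-substitute for Bézout coefficients:
  1 = 21 - 5·4
  ... = 389·(11) + 46·(-93)
Scale by -80/1 = -80: (u₀, v₀) = (-880, 7440).
General solution: u = -880 + 46t, v = 7440 - 389t for integer t.
u ≥ 0: smallest is -880 mod 46 = 40 (at t = 20), with v = -340.

40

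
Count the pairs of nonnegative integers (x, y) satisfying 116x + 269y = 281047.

9

gcd(269, 116):
  269 = 2·116 + 37
  116 = 3·37 + 5
  37 = 7·5 + 2
  5 = 2·2 + 1
  2 = 2·1
so gcd(269, 116) = 1.
Back-substitute for Bézout coefficients:
  1 = 5 - 2·2
  ... = 116·(109) + 269·(-47)
Scale by 281047: one solution is (30634123, -13209209). Reduce x mod 269: (134, 987).
General: x = 134 + 269t, y = 987 - 116t.
x ≥ 0 ⇒ t ≥ 0; y ≥ 0 ⇒ t ≤ 8. So t ∈ [0, 8]: 9 solutions.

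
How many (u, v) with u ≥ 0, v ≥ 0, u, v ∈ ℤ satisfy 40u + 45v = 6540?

gcd(45, 40) = 5  (45 = 1·40 + 5, 40 = 8·5).
Back-substituting, 40·(-1) + 45·(1) = 5.
Scale by 1308: one solution is (-1308, 1308). Reduce u mod 9: (6, 140).
General: u = 6 + 9t, v = 140 - 8t.
u ≥ 0 ⇒ t ≥ 0; v ≥ 0 ⇒ t ≤ 17. So t ∈ [0, 17]: 18 solutions.

18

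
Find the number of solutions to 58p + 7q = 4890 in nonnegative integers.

12

gcd(58, 7) = 1.
By Bézout, 58·(-3) + 7·(25) = 1.
One solution: (2, 682).
General: p = 2 + 7t, q = 682 - 58t.
p ≥ 0 ⇒ t ≥ 0; q ≥ 0 ⇒ t ≤ 11. So t ∈ [0, 11]: 12 solutions.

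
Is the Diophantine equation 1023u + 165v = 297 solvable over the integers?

yes

gcd(1023, 165) = 33  (1023 = 6×165 + 33, 165 = 5×33).
33 divides 297, so integer solutions exist.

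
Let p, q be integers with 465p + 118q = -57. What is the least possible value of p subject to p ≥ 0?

gcd(465, 118):
  465 = 3×118 + 111
  118 = 1×111 + 7
  111 = 15×7 + 6
  7 = 1×6 + 1
  6 = 6×1
so gcd(465, 118) = 1.
1 divides -57, so solutions exist.
Back-substitute for Bézout coefficients:
  1 = 7 - 1×6
  ... = 465×(-17) + 118×(67)
Scale by -57/1 = -57: (p₀, q₀) = (969, -3819).
General solution: p = 969 + 118t, q = -3819 - 465t for integer t.
p ≥ 0: smallest is 969 mod 118 = 25 (at t = -8), with q = -99.

25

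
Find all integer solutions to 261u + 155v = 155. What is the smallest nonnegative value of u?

gcd(261, 155):
  261 = 1×155 + 106
  155 = 1×106 + 49
  106 = 2×49 + 8
  49 = 6×8 + 1
  8 = 8×1
so gcd(261, 155) = 1.
1 divides 155, so solutions exist.
Back-substitute for Bézout coefficients:
  1 = 49 - 6×8
  ... = 261×(-19) + 155×(32)
Scale by 155/1 = 155: (u₀, v₀) = (-2945, 4960).
General solution: u = -2945 + 155t, v = 4960 - 261t for integer t.
u ≥ 0: smallest is -2945 mod 155 = 0 (at t = 19), with v = 1.

0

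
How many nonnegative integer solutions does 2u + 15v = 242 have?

9

gcd(15, 2) = 1  (15 = 7*2 + 1, 2 = 2*1).
Back-substituting, 2*(-7) + 15*(1) = 1.
Scale by 242: one solution is (-1694, 242). Reduce u mod 15: (1, 16).
General: u = 1 + 15t, v = 16 - 2t.
u ≥ 0 ⇒ t ≥ 0; v ≥ 0 ⇒ t ≤ 8. So t ∈ [0, 8]: 9 solutions.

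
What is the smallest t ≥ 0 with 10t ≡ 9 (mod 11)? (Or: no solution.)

2

gcd(11, 10):
  11 = 1·10 + 1
  10 = 10·1
so gcd(11, 10) = 1.
1 divides 9, so solutions exist.
Back-substitute for Bézout coefficients:
  1 = 11 - 1·10
  ... = 10·(-1) + 11·(1)
So 10·(-1) ≡ 1 (mod 11); multiply by 9: t ≡ -9 (mod 11).
Smallest nonnegative: t = -9 mod 11 = 2.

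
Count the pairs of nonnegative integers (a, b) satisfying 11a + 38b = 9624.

gcd(38, 11) = 1  (38 = 3×11 + 5, 11 = 2×5 + 1, 5 = 5×1).
Back-substituting, 11×(7) + 38×(-2) = 1.
Scale by 9624: one solution is (67368, -19248). Reduce a mod 38: (32, 244).
General: a = 32 + 38t, b = 244 - 11t.
a ≥ 0 ⇒ t ≥ 0; b ≥ 0 ⇒ t ≤ 22. So t ∈ [0, 22]: 23 solutions.

23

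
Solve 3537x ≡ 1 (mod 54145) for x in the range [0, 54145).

36908

gcd(54145, 3537):
  54145 = 15×3537 + 1090
  3537 = 3×1090 + 267
  1090 = 4×267 + 22
  267 = 12×22 + 3
  22 = 7×3 + 1
  3 = 3×1
so gcd(54145, 3537) = 1.
Back-substitute for Bézout coefficients:
  1 = 22 - 7×3
  ... = 3537×(-17237) + 54145×(1126)
So 3537×-17237 ≡ 1 (mod 54145), and -17237 mod 54145 = 36908.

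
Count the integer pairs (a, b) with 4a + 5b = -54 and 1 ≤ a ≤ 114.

23

gcd(5, 4) = 1  (5 = 1*4 + 1, 4 = 4*1).
Back-substituting, 4*(-1) + 5*(1) = 1.
Scale by -54: particular solution (54, -54); reduce a mod 5: (4, -14).
General solution: a = 4 + 5t, b = -14 - 4t for integer t.
1 ≤ 4 + 5t ≤ 114 gives t ∈ [0, 22], which is 23 values.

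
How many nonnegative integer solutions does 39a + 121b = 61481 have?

13

gcd(121, 39) = 1.
By Bézout, 39×(-31) + 121×(10) = 1.
One solution: (81, 482).
General: a = 81 + 121t, b = 482 - 39t.
a ≥ 0 ⇒ t ≥ 0; b ≥ 0 ⇒ t ≤ 12. So t ∈ [0, 12]: 13 solutions.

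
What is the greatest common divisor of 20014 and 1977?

gcd(20014, 1977):
  20014 = 10·1977 + 244
  1977 = 8·244 + 25
  244 = 9·25 + 19
  25 = 1·19 + 6
  19 = 3·6 + 1
  6 = 6·1
so gcd(20014, 1977) = 1.

1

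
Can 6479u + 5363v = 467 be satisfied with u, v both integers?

gcd(6479, 5363) = 31.
31 does not divide 467 (remainder 2), so no integer solutions.

no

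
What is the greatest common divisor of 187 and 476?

17

gcd(476, 187) = 17  (476 = 2·187 + 102, 187 = 1·102 + 85, 102 = 1·85 + 17, 85 = 5·17).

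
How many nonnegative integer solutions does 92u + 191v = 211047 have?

gcd(191, 92) = 1.
By Bézout, 92*(27) + 191*(-13) = 1.
One solution: (166, 1025).
General: u = 166 + 191t, v = 1025 - 92t.
u ≥ 0 ⇒ t ≥ 0; v ≥ 0 ⇒ t ≤ 11. So t ∈ [0, 11]: 12 solutions.

12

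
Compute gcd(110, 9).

gcd(110, 9) = 1  (110 = 12·9 + 2, 9 = 4·2 + 1, 2 = 2·1).

1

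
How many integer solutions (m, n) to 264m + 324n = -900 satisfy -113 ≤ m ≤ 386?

gcd(324, 264):
  324 = 1×264 + 60
  264 = 4×60 + 24
  60 = 2×24 + 12
  24 = 2×12
so gcd(324, 264) = 12.
Back-substitute for Bézout coefficients:
  12 = 60 - 2×24
  ... = 264×(-11) + 324×(9)
Scale by -75: particular solution (825, -675); reduce m mod 27: (15, -15).
General solution: m = 15 + 27t, n = -15 - 22t for integer t.
-113 ≤ 15 + 27t ≤ 386 gives t ∈ [-4, 13], which is 18 values.

18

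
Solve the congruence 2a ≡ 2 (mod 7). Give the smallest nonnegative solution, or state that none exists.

gcd(7, 2) = 1  (7 = 3*2 + 1, 2 = 2*1).
1 divides 2, so solutions exist.
Back-substituting, 2*(-3) + 7*(1) = 1.
So 2*(-3) ≡ 1 (mod 7); multiply by 2: a ≡ -6 (mod 7).
Smallest nonnegative: a = -6 mod 7 = 1.

1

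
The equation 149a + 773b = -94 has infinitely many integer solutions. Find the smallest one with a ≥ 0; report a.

gcd(773, 149):
  773 = 5*149 + 28
  149 = 5*28 + 9
  28 = 3*9 + 1
  9 = 9*1
so gcd(773, 149) = 1.
1 divides -94, so solutions exist.
Back-substitute for Bézout coefficients:
  1 = 28 - 3*9
  ... = 149*(-83) + 773*(16)
Scale by -94/1 = -94: (a₀, b₀) = (7802, -1504).
General solution: a = 7802 + 773t, b = -1504 - 149t for integer t.
a ≥ 0: smallest is 7802 mod 773 = 72 (at t = -10), with b = -14.

72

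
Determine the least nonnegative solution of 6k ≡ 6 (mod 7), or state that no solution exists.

gcd(7, 6):
  7 = 1·6 + 1
  6 = 6·1
so gcd(7, 6) = 1.
1 divides 6, so solutions exist.
Back-substitute for Bézout coefficients:
  1 = 7 - 1·6
  ... = 6·(-1) + 7·(1)
So 6·(-1) ≡ 1 (mod 7); multiply by 6: k ≡ -6 (mod 7).
Smallest nonnegative: k = -6 mod 7 = 1.

1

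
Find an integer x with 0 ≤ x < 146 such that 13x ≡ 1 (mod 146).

gcd(146, 13) = 1  (146 = 11·13 + 3, 13 = 4·3 + 1, 3 = 3·1).
Back-substituting, 13·(45) + 146·(-4) = 1.
So 13·45 ≡ 1 (mod 146), and 45 mod 146 = 45.

45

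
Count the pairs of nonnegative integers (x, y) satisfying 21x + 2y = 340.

gcd(21, 2) = 1.
By Bézout, 21×(1) + 2×(-10) = 1.
One solution: (0, 170).
General: x = 0 + 2t, y = 170 - 21t.
x ≥ 0 ⇒ t ≥ 0; y ≥ 0 ⇒ t ≤ 8. So t ∈ [0, 8]: 9 solutions.

9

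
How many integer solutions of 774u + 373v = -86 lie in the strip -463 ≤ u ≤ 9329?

27

gcd(774, 373) = 1  (774 = 2*373 + 28, 373 = 13*28 + 9, 28 = 3*9 + 1, 9 = 9*1).
Back-substituting, 774*(40) + 373*(-83) = 1.
Scale by -86: particular solution (-3440, 7138); reduce u mod 373: (290, -602).
General solution: u = 290 + 373t, v = -602 - 774t for integer t.
-463 ≤ 290 + 373t ≤ 9329 gives t ∈ [-2, 24], which is 27 values.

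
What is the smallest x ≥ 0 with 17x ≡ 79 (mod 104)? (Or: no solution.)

gcd(104, 17) = 1.
1 divides 79, so solutions exist.
By Bézout, 17×(49) + 104×(-8) = 1.
So 17×(49) ≡ 1 (mod 104); multiply by 79: x ≡ 3871 (mod 104).
Smallest nonnegative: x = 3871 mod 104 = 23.

23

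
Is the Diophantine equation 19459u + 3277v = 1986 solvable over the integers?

no

gcd(19459, 3277) = 29  (19459 = 5*3277 + 3074, 3277 = 1*3074 + 203, 3074 = 15*203 + 29, 203 = 7*29).
29 does not divide 1986 (remainder 14), so no integer solutions.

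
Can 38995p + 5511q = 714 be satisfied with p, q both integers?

gcd(38995, 5511):
  38995 = 7*5511 + 418
  5511 = 13*418 + 77
  418 = 5*77 + 33
  77 = 2*33 + 11
  33 = 3*11
so gcd(38995, 5511) = 11.
11 does not divide 714 (remainder 10), so no integer solutions.

no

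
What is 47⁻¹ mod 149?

gcd(149, 47) = 1  (149 = 3·47 + 8, 47 = 5·8 + 7, 8 = 1·7 + 1, 7 = 7·1).
Back-substituting, 47·(-19) + 149·(6) = 1.
So 47·-19 ≡ 1 (mod 149), and -19 mod 149 = 130.

130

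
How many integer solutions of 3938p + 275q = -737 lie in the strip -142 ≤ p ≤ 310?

18

gcd(3938, 275) = 11.
By Bézout, 3938×(-3) + 275×(43) = 11.
Particular solution: (1, -17).
General solution: p = 1 + 25t, q = -17 - 358t for integer t.
-142 ≤ 1 + 25t ≤ 310 gives t ∈ [-5, 12], which is 18 values.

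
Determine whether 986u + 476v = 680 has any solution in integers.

gcd(986, 476) = 34  (986 = 2·476 + 34, 476 = 14·34).
34 divides 680, so integer solutions exist.

yes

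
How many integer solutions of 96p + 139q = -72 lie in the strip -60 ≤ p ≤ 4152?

gcd(139, 96) = 1.
By Bézout, 96*(42) + 139*(-29) = 1.
Particular solution: (34, -24).
General solution: p = 34 + 139t, q = -24 - 96t for integer t.
-60 ≤ 34 + 139t ≤ 4152 gives t ∈ [0, 29], which is 30 values.

30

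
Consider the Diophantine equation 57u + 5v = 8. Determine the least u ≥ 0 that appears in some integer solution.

4

gcd(57, 5) = 1  (57 = 11·5 + 2, 5 = 2·2 + 1, 2 = 2·1).
1 divides 8, so solutions exist.
Back-substituting, 57·(-2) + 5·(23) = 1.
Scale by 8/1 = 8: (u₀, v₀) = (-16, 184).
General solution: u = -16 + 5t, v = 184 - 57t for integer t.
u ≥ 0: smallest is -16 mod 5 = 4 (at t = 4), with v = -44.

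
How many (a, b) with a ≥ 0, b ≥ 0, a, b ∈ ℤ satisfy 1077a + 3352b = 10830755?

3

gcd(3352, 1077) = 1.
By Bézout, 1077×(277) + 3352×(-89) = 1.
One solution: (2039, 2576).
General: a = 2039 + 3352t, b = 2576 - 1077t.
a ≥ 0 ⇒ t ≥ 0; b ≥ 0 ⇒ t ≤ 2. So t ∈ [0, 2]: 3 solutions.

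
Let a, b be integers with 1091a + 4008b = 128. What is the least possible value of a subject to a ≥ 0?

3424

gcd(4008, 1091) = 1  (4008 = 3×1091 + 735, 1091 = 1×735 + 356, 735 = 2×356 + 23, 356 = 15×23 + 11, 23 = 2×11 + 1, 11 = 11×1).
1 divides 128, so solutions exist.
Back-substituting, 1091×(-349) + 4008×(95) = 1.
Scale by 128/1 = 128: (a₀, b₀) = (-44672, 12160).
General solution: a = -44672 + 4008t, b = 12160 - 1091t for integer t.
a ≥ 0: smallest is -44672 mod 4008 = 3424 (at t = 12), with b = -932.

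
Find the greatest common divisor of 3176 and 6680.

8

gcd(6680, 3176):
  6680 = 2×3176 + 328
  3176 = 9×328 + 224
  328 = 1×224 + 104
  224 = 2×104 + 16
  104 = 6×16 + 8
  16 = 2×8
so gcd(6680, 3176) = 8.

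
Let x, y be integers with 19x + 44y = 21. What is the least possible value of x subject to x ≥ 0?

15

gcd(44, 19) = 1.
1 divides 21, so solutions exist.
By Bézout, 19×(7) + 44×(-3) = 1.
Scale by 21/1 = 21: (x₀, y₀) = (147, -63).
General solution: x = 147 + 44t, y = -63 - 19t for integer t.
x ≥ 0: smallest is 147 mod 44 = 15 (at t = -3), with y = -6.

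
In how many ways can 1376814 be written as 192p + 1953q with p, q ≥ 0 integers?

11

gcd(1953, 192) = 3.
By Bézout, 192×(295) + 1953×(-29) = 3.
One solution: (193, 686).
General: p = 193 + 651t, q = 686 - 64t.
p ≥ 0 ⇒ t ≥ 0; q ≥ 0 ⇒ t ≤ 10. So t ∈ [0, 10]: 11 solutions.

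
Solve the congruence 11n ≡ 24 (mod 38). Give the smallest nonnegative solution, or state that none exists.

gcd(38, 11) = 1  (38 = 3*11 + 5, 11 = 2*5 + 1, 5 = 5*1).
1 divides 24, so solutions exist.
Back-substituting, 11*(7) + 38*(-2) = 1.
So 11*(7) ≡ 1 (mod 38); multiply by 24: n ≡ 168 (mod 38).
Smallest nonnegative: n = 168 mod 38 = 16.

16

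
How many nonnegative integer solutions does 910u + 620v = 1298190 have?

gcd(910, 620) = 10  (910 = 1×620 + 290, 620 = 2×290 + 40, 290 = 7×40 + 10, 40 = 4×10).
Back-substituting, 910×(15) + 620×(-22) = 10.
Scale by 129819: one solution is (1947285, -2856018). Reduce u mod 62: (51, 2019).
General: u = 51 + 62t, v = 2019 - 91t.
u ≥ 0 ⇒ t ≥ 0; v ≥ 0 ⇒ t ≤ 22. So t ∈ [0, 22]: 23 solutions.

23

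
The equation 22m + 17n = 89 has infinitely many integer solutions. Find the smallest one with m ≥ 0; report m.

11

gcd(22, 17):
  22 = 1·17 + 5
  17 = 3·5 + 2
  5 = 2·2 + 1
  2 = 2·1
so gcd(22, 17) = 1.
1 divides 89, so solutions exist.
Back-substitute for Bézout coefficients:
  1 = 5 - 2·2
  ... = 22·(7) + 17·(-9)
Scale by 89/1 = 89: (m₀, n₀) = (623, -801).
General solution: m = 623 + 17t, n = -801 - 22t for integer t.
m ≥ 0: smallest is 623 mod 17 = 11 (at t = -36), with n = -9.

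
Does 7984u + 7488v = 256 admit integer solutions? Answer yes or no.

yes

gcd(7984, 7488) = 16.
16 divides 256, so integer solutions exist.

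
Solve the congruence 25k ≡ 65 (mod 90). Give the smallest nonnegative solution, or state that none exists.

gcd(90, 25) = 5.
5 divides 65, so solutions exist.
By Bézout, 25*(-7) + 90*(2) = 5.
So 25*(-7) ≡ 5 (mod 90); multiply by 13: k ≡ -91 (mod 18).
Smallest nonnegative: k = -91 mod 18 = 17.

17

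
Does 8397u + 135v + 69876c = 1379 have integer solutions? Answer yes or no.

gcd(8397, 135) = 27  (8397 = 62·135 + 27, 135 = 5·27).
gcd(27, 69876) = 27.
27 does not divide 1379 (remainder 2), so no integer solutions.

no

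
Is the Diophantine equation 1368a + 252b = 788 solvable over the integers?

no

gcd(1368, 252):
  1368 = 5*252 + 108
  252 = 2*108 + 36
  108 = 3*36
so gcd(1368, 252) = 36.
36 does not divide 788 (remainder 32), so no integer solutions.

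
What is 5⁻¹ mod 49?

gcd(49, 5) = 1.
By Bézout, 5·(10) + 49·(-1) = 1.
So 5·10 ≡ 1 (mod 49), and 10 mod 49 = 10.

10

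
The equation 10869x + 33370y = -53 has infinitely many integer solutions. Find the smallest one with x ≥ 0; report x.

gcd(33370, 10869) = 1  (33370 = 3*10869 + 763, 10869 = 14*763 + 187, 763 = 4*187 + 15, 187 = 12*15 + 7, 15 = 2*7 + 1, 7 = 7*1).
1 divides -53, so solutions exist.
Back-substituting, 10869*(-4461) + 33370*(1453) = 1.
Scale by -53/1 = -53: (x₀, y₀) = (236433, -77009).
General solution: x = 236433 + 33370t, y = -77009 - 10869t for integer t.
x ≥ 0: smallest is 236433 mod 33370 = 2843 (at t = -7), with y = -926.

2843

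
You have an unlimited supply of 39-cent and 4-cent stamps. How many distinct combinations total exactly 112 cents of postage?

1

Need nonnegative integers with 39j + 4k = 112.
gcd(39, 4) = 1, and 39·(-1) + 4·(10) = 1.
So (j₀, k₀) = (-112, 1120); general j = -112 + 4t, k = 1120 - 39t.
j ≥ 0 ⇒ t ≥ 28; k ≥ 0 ⇒ t ≤ 28. That's 1 value of t.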